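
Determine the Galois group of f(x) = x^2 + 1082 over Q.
Gal(K/Q) = Z/2Z (cyclic of order 2)

x^2 + 1082 is irreducible over Q since -1082 is not a rational square. The splitting field Q(sqrt(-1082)) has degree 2 over Q, and its unique nontrivial automorphism is sqrt(-1082) ↦ -sqrt(-1082). Hence Gal(Q(sqrt(-1082))/Q) = Z/2Z.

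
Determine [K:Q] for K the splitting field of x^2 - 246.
[K:Q] = 2

The polynomial x^2 - 246 is irreducible over Q since 246 is not a perfect square. Its splitting field is Q(sqrt(246)), which has degree 2 over Q.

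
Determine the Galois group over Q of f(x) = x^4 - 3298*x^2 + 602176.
Gal(K/Q) = Z/2Z (cyclic of order 2)

f factors as (x^2 - 3104)(x^2 - 194), so the splitting field is K = Q(sqrt(3104), sqrt(194)). The squarefree part of 3104 is 194 and the squarefree part of 194 is also 194, so sqrt(3104) and sqrt(194) are both rational multiples of sqrt(194). Hence Q(sqrt(3104)) = Q(sqrt(194)) = Q(sqrt(194)), and the splitting field collapses to a single degree-2 extension with Galois group Z/2Z.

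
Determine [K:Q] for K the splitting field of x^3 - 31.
[K:Q] = 6

x^3 - 31 has one real root r = 31^(1/3) and two complex roots r*zeta_3, r*zeta_3^2 where zeta_3 = e^(2*pi*i/3). The splitting field is Q(r, zeta_3). [Q(r):Q] = 3 and [Q(zeta_3):Q] = 2 with gcd = 1, so [Q(r, zeta_3):Q] = 3 * 2 = 6.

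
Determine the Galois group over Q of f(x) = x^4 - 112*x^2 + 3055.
Gal(K/Q) = V_4 (Klein four-group, Z/2Z × Z/2Z)

f factors as (x^2 - 47)(x^2 - 65), so the splitting field is K = Q(sqrt(47), sqrt(65)). The elements 47, 65, 3055 are all non-squares in Q, so sqrt(47) and sqrt(65) generate independent quadratic extensions. Thus [K:Q] = 4 and Gal(K/Q) is generated by the two order-2 automorphisms sqrt(47) ↦ -sqrt(47) and sqrt(65) ↦ -sqrt(65), giving V_4.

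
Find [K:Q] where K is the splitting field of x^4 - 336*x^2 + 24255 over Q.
[K:Q] = 4

f factors as (x^2 - 231)(x^2 - 105); the splitting field is K = Q(sqrt(231), sqrt(105)). Since 231, 105, and 24255 are all non-squares in Q, the three subfields Q(sqrt(231)), Q(sqrt(105)), Q(sqrt(24255)) are distinct degree-2 extensions, so [K:Q] = 4 (Klein four Galois group).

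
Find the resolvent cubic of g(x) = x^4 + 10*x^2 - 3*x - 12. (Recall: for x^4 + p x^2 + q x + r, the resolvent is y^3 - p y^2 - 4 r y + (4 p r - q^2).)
h(y) = y^3 - 10*y^2 + 48*y - 489

Identify coefficients: p = 10, q = -3, r = -12.
Plug into h(y) = y^3 - p y^2 - 4 r y + (4 p r - q^2):
  h(y) = y^3 - (10) y^2 - 4*(-12) y + (4*(10)*(-12) - (-3)^2)
       = y^3 + (-10) y^2 + (48) y + (-489).
Simplifying: h(y) = y^3 - 10*y^2 + 48*y - 489.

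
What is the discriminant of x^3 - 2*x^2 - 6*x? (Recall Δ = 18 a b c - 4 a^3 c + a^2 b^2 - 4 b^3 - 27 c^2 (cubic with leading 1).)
Δ = 1008

For x^3 + a x^2 + b x + c the discriminant is Δ = 18 a b c - 4 a^3 c + a^2 b^2 - 4 b^3 - 27 c^2.
Plug a = -2, b = -6, c = 0:
  18*(-2)*(-6)*(0) - 4*(-2)^3*(0) + (-2)^2*(-6)^2 - 4*(-6)^3 - 27*(0)^2
  = 0 + (0) + 144 + (864) + (0)
  = 1008.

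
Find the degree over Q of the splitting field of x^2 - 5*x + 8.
[K:Q] = 2

The discriminant of x^2 + (-5)*x + (8) is b^2 - 4c = 25 - (32) = -7. Since -7 is not a perfect square in Q, the polynomial is irreducible over Q. Its two roots generate a degree-2 extension, so [K:Q] = 2.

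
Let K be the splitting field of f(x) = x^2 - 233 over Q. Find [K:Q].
[K:Q] = 2

The polynomial x^2 - 233 is irreducible over Q since 233 is not a perfect square. Its splitting field is Q(sqrt(233)), which has degree 2 over Q.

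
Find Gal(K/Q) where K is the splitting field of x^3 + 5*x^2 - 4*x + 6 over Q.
Gal(K/Q) = S_3 (symmetric group of order 6)

Compute the discriminant of x^3 + (5)*x^2 + (-4)*x + (6): Δ = -5476. Since Δ is not a rational square, the Galois group is not contained in A_3; it must be the full S_3 (irreducibility of the cubic rules out anything smaller).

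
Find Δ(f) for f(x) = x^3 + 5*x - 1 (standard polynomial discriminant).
Δ = -527

For a depressed cubic x^3 + p x + q the discriminant is Δ = -4 p^3 - 27 q^2 = -4*(5)^3 - 27*(-1)^2 = -500 - 27 = -527.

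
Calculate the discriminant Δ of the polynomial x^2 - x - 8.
Δ = 33

For a quadratic a x^2 + b x + c the discriminant is Δ = b^2 - 4ac = (-1)^2 - 4*(1)*(-8) = 1 - (-32) = 33.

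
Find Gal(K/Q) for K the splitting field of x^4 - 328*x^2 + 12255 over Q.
Gal(K/Q) = V_4 (Klein four-group, Z/2Z × Z/2Z)

f factors as (x^2 - 285)(x^2 - 43), so the splitting field is K = Q(sqrt(285), sqrt(43)). The elements 285, 43, 12255 are all non-squares in Q, so sqrt(285) and sqrt(43) generate independent quadratic extensions. Thus [K:Q] = 4 and Gal(K/Q) is generated by the two order-2 automorphisms sqrt(285) ↦ -sqrt(285) and sqrt(43) ↦ -sqrt(43), giving V_4.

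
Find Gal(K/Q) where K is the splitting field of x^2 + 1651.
Gal(K/Q) = Z/2Z (cyclic of order 2)

x^2 + 1651 is irreducible over Q since -1651 is not a rational square. The splitting field Q(sqrt(-1651)) has degree 2 over Q, and its unique nontrivial automorphism is sqrt(-1651) ↦ -sqrt(-1651). Hence Gal(Q(sqrt(-1651))/Q) = Z/2Z.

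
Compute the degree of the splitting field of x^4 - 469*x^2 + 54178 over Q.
[K:Q] = 4

f factors as (x^2 - 263)(x^2 - 206); the splitting field is K = Q(sqrt(263), sqrt(206)). Since 263, 206, and 54178 are all non-squares in Q, the three subfields Q(sqrt(263)), Q(sqrt(206)), Q(sqrt(54178)) are distinct degree-2 extensions, so [K:Q] = 4 (Klein four Galois group).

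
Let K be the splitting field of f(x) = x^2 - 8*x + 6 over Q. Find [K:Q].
[K:Q] = 2

The discriminant of x^2 + (-8)*x + (6) is b^2 - 4c = 64 - (24) = 40. Since 40 is not a perfect square in Q, the polynomial is irreducible over Q. Its two roots generate a degree-2 extension, so [K:Q] = 2.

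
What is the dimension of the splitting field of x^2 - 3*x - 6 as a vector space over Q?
[K:Q] = 2

The discriminant of x^2 + (-3)*x + (-6) is b^2 - 4c = 9 - (-24) = 33. Since 33 is not a perfect square in Q, the polynomial is irreducible over Q. Its two roots generate a degree-2 extension, so [K:Q] = 2.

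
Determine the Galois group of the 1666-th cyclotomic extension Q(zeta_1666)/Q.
|Gal(Q(zeta_1666)/Q)| = phi(1666) = 672; group ≅ (Z/1666Z)^* ≅ Z/16Z × Z/42Z

The n-th cyclotomic polynomial Φ_1666(x) is the minimal polynomial of zeta_1666 over Q and has degree phi(1666) = 672. So Q(zeta_1666) is a degree-672 Galois extension with Galois group (Z/1666Z)^*. By CRT, (Z/1666Z)^* ≅ (Z/2Z)^* × (Z/49Z)^* × (Z/17Z)^*. Each prime-power unit group is (Z/2Z)^* ≅ trivial group (order 1); (Z/49Z)^* ≅ Z/42Z; (Z/17Z)^* ≅ Z/16Z. Hence Gal(Q(zeta_1666)/Q) ≅ Z/16Z × Z/42Z.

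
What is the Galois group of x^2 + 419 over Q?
Gal(K/Q) = Z/2Z (cyclic of order 2)

x^2 + 419 is irreducible over Q since -419 is not a rational square. The splitting field Q(sqrt(-419)) has degree 2 over Q, and its unique nontrivial automorphism is sqrt(-419) ↦ -sqrt(-419). Hence Gal(Q(sqrt(-419))/Q) = Z/2Z.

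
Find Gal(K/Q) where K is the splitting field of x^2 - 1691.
Gal(K/Q) = Z/2Z (cyclic of order 2)

x^2 - 1691 is irreducible over Q since 1691 is not a rational square. The splitting field Q(sqrt(1691)) has degree 2 over Q, and its unique nontrivial automorphism is sqrt(1691) ↦ -sqrt(1691). Hence Gal(Q(sqrt(1691))/Q) = Z/2Z.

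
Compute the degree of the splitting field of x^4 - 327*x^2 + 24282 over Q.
[K:Q] = 4

f factors as (x^2 - 114)(x^2 - 213); the splitting field is K = Q(sqrt(114), sqrt(213)). Since 114, 213, and 24282 are all non-squares in Q, the three subfields Q(sqrt(114)), Q(sqrt(213)), Q(sqrt(24282)) are distinct degree-2 extensions, so [K:Q] = 4 (Klein four Galois group).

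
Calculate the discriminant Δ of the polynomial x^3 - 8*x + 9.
Δ = -139

For a depressed cubic x^3 + p x + q the discriminant is Δ = -4 p^3 - 27 q^2 = -4*(-8)^3 - 27*(9)^2 = 2048 - 2187 = -139.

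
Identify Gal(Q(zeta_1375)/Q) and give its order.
|Gal(Q(zeta_1375)/Q)| = phi(1375) = 1000; group ≅ (Z/1375Z)^* ≅ Z/10Z × Z/100Z

The n-th cyclotomic polynomial Φ_1375(x) is the minimal polynomial of zeta_1375 over Q and has degree phi(1375) = 1000. So Q(zeta_1375) is a degree-1000 Galois extension with Galois group (Z/1375Z)^*. By CRT, (Z/1375Z)^* ≅ (Z/125Z)^* × (Z/11Z)^*. Each prime-power unit group is (Z/125Z)^* ≅ Z/100Z; (Z/11Z)^* ≅ Z/10Z. Hence Gal(Q(zeta_1375)/Q) ≅ Z/10Z × Z/100Z.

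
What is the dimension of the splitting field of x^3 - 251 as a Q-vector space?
[K:Q] = 6

x^3 - 251 has one real root r = 251^(1/3) and two complex roots r*zeta_3, r*zeta_3^2 where zeta_3 = e^(2*pi*i/3). The splitting field is Q(r, zeta_3). [Q(r):Q] = 3 and [Q(zeta_3):Q] = 2 with gcd = 1, so [Q(r, zeta_3):Q] = 3 * 2 = 6.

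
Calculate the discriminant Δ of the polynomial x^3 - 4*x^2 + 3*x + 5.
Δ = -439

For x^3 + a x^2 + b x + c the discriminant is Δ = 18 a b c - 4 a^3 c + a^2 b^2 - 4 b^3 - 27 c^2.
Plug a = -4, b = 3, c = 5:
  18*(-4)*(3)*(5) - 4*(-4)^3*(5) + (-4)^2*(3)^2 - 4*(3)^3 - 27*(5)^2
  = -1080 + (1280) + 144 + (-108) + (-675)
  = -439.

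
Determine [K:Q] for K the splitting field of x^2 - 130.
[K:Q] = 2

The polynomial x^2 - 130 is irreducible over Q since 130 is not a perfect square. Its splitting field is Q(sqrt(130)), which has degree 2 over Q.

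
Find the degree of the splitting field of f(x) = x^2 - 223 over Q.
[K:Q] = 2

The polynomial x^2 - 223 is irreducible over Q since 223 is not a perfect square. Its splitting field is Q(sqrt(223)), which has degree 2 over Q.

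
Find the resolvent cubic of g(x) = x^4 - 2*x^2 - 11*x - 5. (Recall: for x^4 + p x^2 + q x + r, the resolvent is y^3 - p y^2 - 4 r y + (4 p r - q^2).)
h(y) = y^3 + 2*y^2 + 20*y - 81

Identify coefficients: p = -2, q = -11, r = -5.
Plug into h(y) = y^3 - p y^2 - 4 r y + (4 p r - q^2):
  h(y) = y^3 - (-2) y^2 - 4*(-5) y + (4*(-2)*(-5) - (-11)^2)
       = y^3 + (2) y^2 + (20) y + (-81).
Simplifying: h(y) = y^3 + 2*y^2 + 20*y - 81.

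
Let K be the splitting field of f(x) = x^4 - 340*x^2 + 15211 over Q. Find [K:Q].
[K:Q] = 4

f factors as (x^2 - 53)(x^2 - 287); the splitting field is K = Q(sqrt(53), sqrt(287)). Since 53, 287, and 15211 are all non-squares in Q, the three subfields Q(sqrt(53)), Q(sqrt(287)), Q(sqrt(15211)) are distinct degree-2 extensions, so [K:Q] = 4 (Klein four Galois group).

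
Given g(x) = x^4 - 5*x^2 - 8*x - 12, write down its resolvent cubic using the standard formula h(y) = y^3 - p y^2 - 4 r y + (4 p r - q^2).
h(y) = y^3 + 5*y^2 + 48*y + 176

Identify coefficients: p = -5, q = -8, r = -12.
Plug into h(y) = y^3 - p y^2 - 4 r y + (4 p r - q^2):
  h(y) = y^3 - (-5) y^2 - 4*(-12) y + (4*(-5)*(-12) - (-8)^2)
       = y^3 + (5) y^2 + (48) y + (176).
Simplifying: h(y) = y^3 + 5*y^2 + 48*y + 176.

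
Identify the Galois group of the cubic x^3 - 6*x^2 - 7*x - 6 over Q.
Gal(K/Q) = S_3 (symmetric group of order 6)

Compute the discriminant of x^3 + (-6)*x^2 + (-7)*x + (-6): Δ = -7556. Since Δ is not a rational square, the Galois group is not contained in A_3; it must be the full S_3 (irreducibility of the cubic rules out anything smaller).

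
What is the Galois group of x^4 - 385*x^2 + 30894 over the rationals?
Gal(K/Q) = V_4 (Klein four-group, Z/2Z × Z/2Z)

f factors as (x^2 - 271)(x^2 - 114), so the splitting field is K = Q(sqrt(271), sqrt(114)). The elements 271, 114, 30894 are all non-squares in Q, so sqrt(271) and sqrt(114) generate independent quadratic extensions. Thus [K:Q] = 4 and Gal(K/Q) is generated by the two order-2 automorphisms sqrt(271) ↦ -sqrt(271) and sqrt(114) ↦ -sqrt(114), giving V_4.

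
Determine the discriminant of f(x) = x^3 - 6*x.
Δ = 864

For x^3 + a x^2 + b x + c the discriminant is Δ = 18 a b c - 4 a^3 c + a^2 b^2 - 4 b^3 - 27 c^2.
Plug a = 0, b = -6, c = 0:
  18*(0)*(-6)*(0) - 4*(0)^3*(0) + (0)^2*(-6)^2 - 4*(-6)^3 - 27*(0)^2
  = 0 + (0) + 0 + (864) + (0)
  = 864.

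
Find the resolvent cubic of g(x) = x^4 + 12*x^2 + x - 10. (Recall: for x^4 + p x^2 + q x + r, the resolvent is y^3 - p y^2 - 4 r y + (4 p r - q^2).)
h(y) = y^3 - 12*y^2 + 40*y - 481

Identify coefficients: p = 12, q = 1, r = -10.
Plug into h(y) = y^3 - p y^2 - 4 r y + (4 p r - q^2):
  h(y) = y^3 - (12) y^2 - 4*(-10) y + (4*(12)*(-10) - (1)^2)
       = y^3 + (-12) y^2 + (40) y + (-481).
Simplifying: h(y) = y^3 - 12*y^2 + 40*y - 481.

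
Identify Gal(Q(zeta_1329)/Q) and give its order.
|Gal(Q(zeta_1329)/Q)| = phi(1329) = 884; group ≅ (Z/1329Z)^* ≅ Z/2Z × Z/442Z

The n-th cyclotomic polynomial Φ_1329(x) is the minimal polynomial of zeta_1329 over Q and has degree phi(1329) = 884. So Q(zeta_1329) is a degree-884 Galois extension with Galois group (Z/1329Z)^*. By CRT, (Z/1329Z)^* ≅ (Z/3Z)^* × (Z/443Z)^*. Each prime-power unit group is (Z/3Z)^* ≅ Z/2Z; (Z/443Z)^* ≅ Z/442Z. Hence Gal(Q(zeta_1329)/Q) ≅ Z/2Z × Z/442Z.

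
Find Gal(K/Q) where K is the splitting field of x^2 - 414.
Gal(K/Q) = Z/2Z (cyclic of order 2)

x^2 - 414 is irreducible over Q since 414 is not a rational square. The splitting field Q(sqrt(414)) has degree 2 over Q, and its unique nontrivial automorphism is sqrt(414) ↦ -sqrt(414). Hence Gal(Q(sqrt(414))/Q) = Z/2Z.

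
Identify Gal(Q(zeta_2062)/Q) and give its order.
|Gal(Q(zeta_2062)/Q)| = phi(2062) = 1030; group ≅ (Z/2062Z)^* ≅ Z/1030Z

The n-th cyclotomic polynomial Φ_2062(x) is the minimal polynomial of zeta_2062 over Q and has degree phi(2062) = 1030. So Q(zeta_2062) is a degree-1030 Galois extension with Galois group (Z/2062Z)^*. By CRT, (Z/2062Z)^* ≅ (Z/2Z)^* × (Z/1031Z)^*. Each prime-power unit group is (Z/2Z)^* ≅ trivial group (order 1); (Z/1031Z)^* ≅ Z/1030Z. Hence Gal(Q(zeta_2062)/Q) ≅ Z/1030Z.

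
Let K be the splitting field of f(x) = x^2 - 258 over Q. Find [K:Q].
[K:Q] = 2

The polynomial x^2 - 258 is irreducible over Q since 258 is not a perfect square. Its splitting field is Q(sqrt(258)), which has degree 2 over Q.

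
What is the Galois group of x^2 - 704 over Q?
Gal(K/Q) = Z/2Z (cyclic of order 2)

x^2 - 704 is irreducible over Q since 704 is not a rational square. The splitting field Q(sqrt(704)) has degree 2 over Q, and its unique nontrivial automorphism is sqrt(704) ↦ -sqrt(704). Hence Gal(Q(sqrt(704))/Q) = Z/2Z.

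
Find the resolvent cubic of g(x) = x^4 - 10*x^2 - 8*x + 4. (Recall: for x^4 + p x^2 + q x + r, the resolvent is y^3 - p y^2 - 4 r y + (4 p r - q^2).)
h(y) = y^3 + 10*y^2 - 16*y - 224

Identify coefficients: p = -10, q = -8, r = 4.
Plug into h(y) = y^3 - p y^2 - 4 r y + (4 p r - q^2):
  h(y) = y^3 - (-10) y^2 - 4*(4) y + (4*(-10)*(4) - (-8)^2)
       = y^3 + (10) y^2 + (-16) y + (-224).
Simplifying: h(y) = y^3 + 10*y^2 - 16*y - 224.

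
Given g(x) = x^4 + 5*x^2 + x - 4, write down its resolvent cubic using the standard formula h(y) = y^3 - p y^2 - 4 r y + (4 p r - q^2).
h(y) = y^3 - 5*y^2 + 16*y - 81

Identify coefficients: p = 5, q = 1, r = -4.
Plug into h(y) = y^3 - p y^2 - 4 r y + (4 p r - q^2):
  h(y) = y^3 - (5) y^2 - 4*(-4) y + (4*(5)*(-4) - (1)^2)
       = y^3 + (-5) y^2 + (16) y + (-81).
Simplifying: h(y) = y^3 - 5*y^2 + 16*y - 81.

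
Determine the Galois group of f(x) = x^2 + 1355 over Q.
Gal(K/Q) = Z/2Z (cyclic of order 2)

x^2 + 1355 is irreducible over Q since -1355 is not a rational square. The splitting field Q(sqrt(-1355)) has degree 2 over Q, and its unique nontrivial automorphism is sqrt(-1355) ↦ -sqrt(-1355). Hence Gal(Q(sqrt(-1355))/Q) = Z/2Z.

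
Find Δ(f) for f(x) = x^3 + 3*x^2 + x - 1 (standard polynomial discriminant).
Δ = 32

For x^3 + a x^2 + b x + c the discriminant is Δ = 18 a b c - 4 a^3 c + a^2 b^2 - 4 b^3 - 27 c^2.
Plug a = 3, b = 1, c = -1:
  18*(3)*(1)*(-1) - 4*(3)^3*(-1) + (3)^2*(1)^2 - 4*(1)^3 - 27*(-1)^2
  = -54 + (108) + 9 + (-4) + (-27)
  = 32.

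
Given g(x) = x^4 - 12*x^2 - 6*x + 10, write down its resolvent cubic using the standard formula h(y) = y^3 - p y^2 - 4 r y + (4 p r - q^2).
h(y) = y^3 + 12*y^2 - 40*y - 516

Identify coefficients: p = -12, q = -6, r = 10.
Plug into h(y) = y^3 - p y^2 - 4 r y + (4 p r - q^2):
  h(y) = y^3 - (-12) y^2 - 4*(10) y + (4*(-12)*(10) - (-6)^2)
       = y^3 + (12) y^2 + (-40) y + (-516).
Simplifying: h(y) = y^3 + 12*y^2 - 40*y - 516.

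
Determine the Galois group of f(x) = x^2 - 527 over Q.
Gal(K/Q) = Z/2Z (cyclic of order 2)

x^2 - 527 is irreducible over Q since 527 is not a rational square. The splitting field Q(sqrt(527)) has degree 2 over Q, and its unique nontrivial automorphism is sqrt(527) ↦ -sqrt(527). Hence Gal(Q(sqrt(527))/Q) = Z/2Z.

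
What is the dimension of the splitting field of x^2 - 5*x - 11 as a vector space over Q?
[K:Q] = 2

The discriminant of x^2 + (-5)*x + (-11) is b^2 - 4c = 25 - (-44) = 69. Since 69 is not a perfect square in Q, the polynomial is irreducible over Q. Its two roots generate a degree-2 extension, so [K:Q] = 2.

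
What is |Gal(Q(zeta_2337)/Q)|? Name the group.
|Gal(Q(zeta_2337)/Q)| = phi(2337) = 1440; group ≅ (Z/2337Z)^* ≅ Z/2Z × Z/18Z × Z/40Z

The n-th cyclotomic polynomial Φ_2337(x) is the minimal polynomial of zeta_2337 over Q and has degree phi(2337) = 1440. So Q(zeta_2337) is a degree-1440 Galois extension with Galois group (Z/2337Z)^*. By CRT, (Z/2337Z)^* ≅ (Z/3Z)^* × (Z/19Z)^* × (Z/41Z)^*. Each prime-power unit group is (Z/3Z)^* ≅ Z/2Z; (Z/19Z)^* ≅ Z/18Z; (Z/41Z)^* ≅ Z/40Z. Hence Gal(Q(zeta_2337)/Q) ≅ Z/2Z × Z/18Z × Z/40Z.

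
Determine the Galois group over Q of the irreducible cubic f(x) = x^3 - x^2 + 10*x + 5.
Gal(K/Q) = S_3 (symmetric group of order 6)

Compute the discriminant of x^3 + (-1)*x^2 + (10)*x + (5): Δ = -5455. Since Δ is not a rational square, the Galois group is not contained in A_3; it must be the full S_3 (irreducibility of the cubic rules out anything smaller).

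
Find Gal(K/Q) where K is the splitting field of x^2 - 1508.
Gal(K/Q) = Z/2Z (cyclic of order 2)

x^2 - 1508 is irreducible over Q since 1508 is not a rational square. The splitting field Q(sqrt(1508)) has degree 2 over Q, and its unique nontrivial automorphism is sqrt(1508) ↦ -sqrt(1508). Hence Gal(Q(sqrt(1508))/Q) = Z/2Z.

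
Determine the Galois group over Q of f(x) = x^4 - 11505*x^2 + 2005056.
Gal(K/Q) = Z/2Z (cyclic of order 2)

f factors as (x^2 - 11328)(x^2 - 177), so the splitting field is K = Q(sqrt(11328), sqrt(177)). The squarefree part of 11328 is 177 and the squarefree part of 177 is also 177, so sqrt(11328) and sqrt(177) are both rational multiples of sqrt(177). Hence Q(sqrt(11328)) = Q(sqrt(177)) = Q(sqrt(177)), and the splitting field collapses to a single degree-2 extension with Galois group Z/2Z.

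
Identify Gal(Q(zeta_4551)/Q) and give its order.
|Gal(Q(zeta_4551)/Q)| = phi(4551) = 2880; group ≅ (Z/4551Z)^* ≅ Z/2Z × Z/36Z × Z/40Z

The n-th cyclotomic polynomial Φ_4551(x) is the minimal polynomial of zeta_4551 over Q and has degree phi(4551) = 2880. So Q(zeta_4551) is a degree-2880 Galois extension with Galois group (Z/4551Z)^*. By CRT, (Z/4551Z)^* ≅ (Z/3Z)^* × (Z/37Z)^* × (Z/41Z)^*. Each prime-power unit group is (Z/3Z)^* ≅ Z/2Z; (Z/37Z)^* ≅ Z/36Z; (Z/41Z)^* ≅ Z/40Z. Hence Gal(Q(zeta_4551)/Q) ≅ Z/2Z × Z/36Z × Z/40Z.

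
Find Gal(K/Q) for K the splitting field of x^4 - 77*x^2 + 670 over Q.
Gal(K/Q) = V_4 (Klein four-group, Z/2Z × Z/2Z)

f factors as (x^2 - 67)(x^2 - 10), so the splitting field is K = Q(sqrt(67), sqrt(10)). The elements 67, 10, 670 are all non-squares in Q, so sqrt(67) and sqrt(10) generate independent quadratic extensions. Thus [K:Q] = 4 and Gal(K/Q) is generated by the two order-2 automorphisms sqrt(67) ↦ -sqrt(67) and sqrt(10) ↦ -sqrt(10), giving V_4.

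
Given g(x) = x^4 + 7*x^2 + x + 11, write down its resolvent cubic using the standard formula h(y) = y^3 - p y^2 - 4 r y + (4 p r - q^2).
h(y) = y^3 - 7*y^2 - 44*y + 307

Identify coefficients: p = 7, q = 1, r = 11.
Plug into h(y) = y^3 - p y^2 - 4 r y + (4 p r - q^2):
  h(y) = y^3 - (7) y^2 - 4*(11) y + (4*(7)*(11) - (1)^2)
       = y^3 + (-7) y^2 + (-44) y + (307).
Simplifying: h(y) = y^3 - 7*y^2 - 44*y + 307.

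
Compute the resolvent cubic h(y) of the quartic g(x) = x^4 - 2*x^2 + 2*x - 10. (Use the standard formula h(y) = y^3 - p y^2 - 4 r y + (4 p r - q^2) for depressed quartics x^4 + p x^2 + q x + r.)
h(y) = y^3 + 2*y^2 + 40*y + 76

Identify coefficients: p = -2, q = 2, r = -10.
Plug into h(y) = y^3 - p y^2 - 4 r y + (4 p r - q^2):
  h(y) = y^3 - (-2) y^2 - 4*(-10) y + (4*(-2)*(-10) - (2)^2)
       = y^3 + (2) y^2 + (40) y + (76).
Simplifying: h(y) = y^3 + 2*y^2 + 40*y + 76.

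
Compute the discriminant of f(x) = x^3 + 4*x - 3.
Δ = -499

For a depressed cubic x^3 + p x + q the discriminant is Δ = -4 p^3 - 27 q^2 = -4*(4)^3 - 27*(-3)^2 = -256 - 243 = -499.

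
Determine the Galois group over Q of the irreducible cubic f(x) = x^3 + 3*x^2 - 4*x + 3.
Gal(K/Q) = S_3 (symmetric group of order 6)

Compute the discriminant of x^3 + (3)*x^2 + (-4)*x + (3): Δ = -815. Since Δ is not a rational square, the Galois group is not contained in A_3; it must be the full S_3 (irreducibility of the cubic rules out anything smaller).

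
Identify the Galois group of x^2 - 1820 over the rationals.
Gal(K/Q) = Z/2Z (cyclic of order 2)

x^2 - 1820 is irreducible over Q since 1820 is not a rational square. The splitting field Q(sqrt(1820)) has degree 2 over Q, and its unique nontrivial automorphism is sqrt(1820) ↦ -sqrt(1820). Hence Gal(Q(sqrt(1820))/Q) = Z/2Z.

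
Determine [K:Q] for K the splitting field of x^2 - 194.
[K:Q] = 2

The polynomial x^2 - 194 is irreducible over Q since 194 is not a perfect square. Its splitting field is Q(sqrt(194)), which has degree 2 over Q.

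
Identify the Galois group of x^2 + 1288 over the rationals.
Gal(K/Q) = Z/2Z (cyclic of order 2)

x^2 + 1288 is irreducible over Q since -1288 is not a rational square. The splitting field Q(sqrt(-1288)) has degree 2 over Q, and its unique nontrivial automorphism is sqrt(-1288) ↦ -sqrt(-1288). Hence Gal(Q(sqrt(-1288))/Q) = Z/2Z.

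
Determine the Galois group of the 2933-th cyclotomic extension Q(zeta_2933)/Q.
|Gal(Q(zeta_2933)/Q)| = phi(2933) = 2508; group ≅ (Z/2933Z)^* ≅ Z/6Z × Z/418Z

The n-th cyclotomic polynomial Φ_2933(x) is the minimal polynomial of zeta_2933 over Q and has degree phi(2933) = 2508. So Q(zeta_2933) is a degree-2508 Galois extension with Galois group (Z/2933Z)^*. By CRT, (Z/2933Z)^* ≅ (Z/7Z)^* × (Z/419Z)^*. Each prime-power unit group is (Z/7Z)^* ≅ Z/6Z; (Z/419Z)^* ≅ Z/418Z. Hence Gal(Q(zeta_2933)/Q) ≅ Z/6Z × Z/418Z.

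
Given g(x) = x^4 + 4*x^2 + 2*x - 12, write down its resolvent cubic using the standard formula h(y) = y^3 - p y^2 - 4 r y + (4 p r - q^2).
h(y) = y^3 - 4*y^2 + 48*y - 196

Identify coefficients: p = 4, q = 2, r = -12.
Plug into h(y) = y^3 - p y^2 - 4 r y + (4 p r - q^2):
  h(y) = y^3 - (4) y^2 - 4*(-12) y + (4*(4)*(-12) - (2)^2)
       = y^3 + (-4) y^2 + (48) y + (-196).
Simplifying: h(y) = y^3 - 4*y^2 + 48*y - 196.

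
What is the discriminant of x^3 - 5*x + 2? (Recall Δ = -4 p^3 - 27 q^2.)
Δ = 392

For a depressed cubic x^3 + p x + q the discriminant is Δ = -4 p^3 - 27 q^2 = -4*(-5)^3 - 27*(2)^2 = 500 - 108 = 392.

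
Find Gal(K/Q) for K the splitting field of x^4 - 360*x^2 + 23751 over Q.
Gal(K/Q) = V_4 (Klein four-group, Z/2Z × Z/2Z)

f factors as (x^2 - 87)(x^2 - 273), so the splitting field is K = Q(sqrt(87), sqrt(273)). The elements 87, 273, 23751 are all non-squares in Q, so sqrt(87) and sqrt(273) generate independent quadratic extensions. Thus [K:Q] = 4 and Gal(K/Q) is generated by the two order-2 automorphisms sqrt(87) ↦ -sqrt(87) and sqrt(273) ↦ -sqrt(273), giving V_4.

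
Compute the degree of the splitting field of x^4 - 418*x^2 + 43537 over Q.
[K:Q] = 4

f factors as (x^2 - 197)(x^2 - 221); the splitting field is K = Q(sqrt(197), sqrt(221)). Since 197, 221, and 43537 are all non-squares in Q, the three subfields Q(sqrt(197)), Q(sqrt(221)), Q(sqrt(43537)) are distinct degree-2 extensions, so [K:Q] = 4 (Klein four Galois group).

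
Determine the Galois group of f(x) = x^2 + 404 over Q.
Gal(K/Q) = Z/2Z (cyclic of order 2)

x^2 + 404 is irreducible over Q since -404 is not a rational square. The splitting field Q(sqrt(-404)) has degree 2 over Q, and its unique nontrivial automorphism is sqrt(-404) ↦ -sqrt(-404). Hence Gal(Q(sqrt(-404))/Q) = Z/2Z.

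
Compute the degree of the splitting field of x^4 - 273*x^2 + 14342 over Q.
[K:Q] = 4

f factors as (x^2 - 202)(x^2 - 71); the splitting field is K = Q(sqrt(202), sqrt(71)). Since 202, 71, and 14342 are all non-squares in Q, the three subfields Q(sqrt(202)), Q(sqrt(71)), Q(sqrt(14342)) are distinct degree-2 extensions, so [K:Q] = 4 (Klein four Galois group).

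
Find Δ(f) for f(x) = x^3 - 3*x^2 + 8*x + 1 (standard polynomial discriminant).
Δ = -1823

For x^3 + a x^2 + b x + c the discriminant is Δ = 18 a b c - 4 a^3 c + a^2 b^2 - 4 b^3 - 27 c^2.
Plug a = -3, b = 8, c = 1:
  18*(-3)*(8)*(1) - 4*(-3)^3*(1) + (-3)^2*(8)^2 - 4*(8)^3 - 27*(1)^2
  = -432 + (108) + 576 + (-2048) + (-27)
  = -1823.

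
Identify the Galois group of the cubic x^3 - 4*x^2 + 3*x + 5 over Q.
Gal(K/Q) = S_3 (symmetric group of order 6)

Compute the discriminant of x^3 + (-4)*x^2 + (3)*x + (5): Δ = -439. Since Δ is not a rational square, the Galois group is not contained in A_3; it must be the full S_3 (irreducibility of the cubic rules out anything smaller).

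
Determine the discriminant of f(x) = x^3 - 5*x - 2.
Δ = 392

For a depressed cubic x^3 + p x + q the discriminant is Δ = -4 p^3 - 27 q^2 = -4*(-5)^3 - 27*(-2)^2 = 500 - 108 = 392.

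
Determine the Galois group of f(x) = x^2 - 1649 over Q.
Gal(K/Q) = Z/2Z (cyclic of order 2)

x^2 - 1649 is irreducible over Q since 1649 is not a rational square. The splitting field Q(sqrt(1649)) has degree 2 over Q, and its unique nontrivial automorphism is sqrt(1649) ↦ -sqrt(1649). Hence Gal(Q(sqrt(1649))/Q) = Z/2Z.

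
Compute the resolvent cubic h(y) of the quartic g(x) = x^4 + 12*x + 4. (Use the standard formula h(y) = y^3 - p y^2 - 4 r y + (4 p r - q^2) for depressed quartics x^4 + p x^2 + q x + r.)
h(y) = y^3 - 16*y - 144

Identify coefficients: p = 0, q = 12, r = 4.
Plug into h(y) = y^3 - p y^2 - 4 r y + (4 p r - q^2):
  h(y) = y^3 - (0) y^2 - 4*(4) y + (4*(0)*(4) - (12)^2)
       = y^3 + (0) y^2 + (-16) y + (-144).
Simplifying: h(y) = y^3 - 16*y - 144.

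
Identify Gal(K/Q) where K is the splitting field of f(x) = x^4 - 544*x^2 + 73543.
Gal(K/Q) = V_4 (Klein four-group, Z/2Z × Z/2Z)

f factors as (x^2 - 293)(x^2 - 251), so the splitting field is K = Q(sqrt(293), sqrt(251)). The elements 293, 251, 73543 are all non-squares in Q, so sqrt(293) and sqrt(251) generate independent quadratic extensions. Thus [K:Q] = 4 and Gal(K/Q) is generated by the two order-2 automorphisms sqrt(293) ↦ -sqrt(293) and sqrt(251) ↦ -sqrt(251), giving V_4.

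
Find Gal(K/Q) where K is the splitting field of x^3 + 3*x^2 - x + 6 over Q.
Gal(K/Q) = S_3 (symmetric group of order 6)

Compute the discriminant of x^3 + (3)*x^2 + (-1)*x + (6): Δ = -1931. Since Δ is not a rational square, the Galois group is not contained in A_3; it must be the full S_3 (irreducibility of the cubic rules out anything smaller).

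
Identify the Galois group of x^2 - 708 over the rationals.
Gal(K/Q) = Z/2Z (cyclic of order 2)

x^2 - 708 is irreducible over Q since 708 is not a rational square. The splitting field Q(sqrt(708)) has degree 2 over Q, and its unique nontrivial automorphism is sqrt(708) ↦ -sqrt(708). Hence Gal(Q(sqrt(708))/Q) = Z/2Z.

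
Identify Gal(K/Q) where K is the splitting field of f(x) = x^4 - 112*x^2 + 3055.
Gal(K/Q) = V_4 (Klein four-group, Z/2Z × Z/2Z)

f factors as (x^2 - 47)(x^2 - 65), so the splitting field is K = Q(sqrt(47), sqrt(65)). The elements 47, 65, 3055 are all non-squares in Q, so sqrt(47) and sqrt(65) generate independent quadratic extensions. Thus [K:Q] = 4 and Gal(K/Q) is generated by the two order-2 automorphisms sqrt(47) ↦ -sqrt(47) and sqrt(65) ↦ -sqrt(65), giving V_4.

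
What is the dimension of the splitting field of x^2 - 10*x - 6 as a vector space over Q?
[K:Q] = 2

The discriminant of x^2 + (-10)*x + (-6) is b^2 - 4c = 100 - (-24) = 124. Since 124 is not a perfect square in Q, the polynomial is irreducible over Q. Its two roots generate a degree-2 extension, so [K:Q] = 2.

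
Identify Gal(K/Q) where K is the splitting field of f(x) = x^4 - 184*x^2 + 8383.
Gal(K/Q) = V_4 (Klein four-group, Z/2Z × Z/2Z)

f factors as (x^2 - 101)(x^2 - 83), so the splitting field is K = Q(sqrt(101), sqrt(83)). The elements 101, 83, 8383 are all non-squares in Q, so sqrt(101) and sqrt(83) generate independent quadratic extensions. Thus [K:Q] = 4 and Gal(K/Q) is generated by the two order-2 automorphisms sqrt(101) ↦ -sqrt(101) and sqrt(83) ↦ -sqrt(83), giving V_4.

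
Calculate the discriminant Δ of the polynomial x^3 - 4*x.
Δ = 256

For a depressed cubic x^3 + p x + q the discriminant is Δ = -4 p^3 - 27 q^2 = -4*(-4)^3 - 27*(0)^2 = 256 - 0 = 256.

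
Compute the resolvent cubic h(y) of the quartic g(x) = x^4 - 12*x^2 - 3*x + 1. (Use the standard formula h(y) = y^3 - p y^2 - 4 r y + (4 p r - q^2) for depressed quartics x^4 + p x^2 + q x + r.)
h(y) = y^3 + 12*y^2 - 4*y - 57

Identify coefficients: p = -12, q = -3, r = 1.
Plug into h(y) = y^3 - p y^2 - 4 r y + (4 p r - q^2):
  h(y) = y^3 - (-12) y^2 - 4*(1) y + (4*(-12)*(1) - (-3)^2)
       = y^3 + (12) y^2 + (-4) y + (-57).
Simplifying: h(y) = y^3 + 12*y^2 - 4*y - 57.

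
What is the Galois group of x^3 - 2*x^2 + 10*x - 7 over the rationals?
Gal(K/Q) = S_3 (symmetric group of order 6)

Compute the discriminant of x^3 + (-2)*x^2 + (10)*x + (-7): Δ = -2627. Since Δ is not a rational square, the Galois group is not contained in A_3; it must be the full S_3 (irreducibility of the cubic rules out anything smaller).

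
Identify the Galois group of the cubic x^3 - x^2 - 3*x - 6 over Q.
Gal(K/Q) = S_3 (symmetric group of order 6)

Compute the discriminant of x^3 + (-1)*x^2 + (-3)*x + (-6): Δ = -1203. Since Δ is not a rational square, the Galois group is not contained in A_3; it must be the full S_3 (irreducibility of the cubic rules out anything smaller).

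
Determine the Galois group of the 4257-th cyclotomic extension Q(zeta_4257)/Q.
|Gal(Q(zeta_4257)/Q)| = phi(4257) = 2520; group ≅ (Z/4257Z)^* ≅ Z/6Z × Z/10Z × Z/42Z

The n-th cyclotomic polynomial Φ_4257(x) is the minimal polynomial of zeta_4257 over Q and has degree phi(4257) = 2520. So Q(zeta_4257) is a degree-2520 Galois extension with Galois group (Z/4257Z)^*. By CRT, (Z/4257Z)^* ≅ (Z/9Z)^* × (Z/11Z)^* × (Z/43Z)^*. Each prime-power unit group is (Z/9Z)^* ≅ Z/6Z; (Z/11Z)^* ≅ Z/10Z; (Z/43Z)^* ≅ Z/42Z. Hence Gal(Q(zeta_4257)/Q) ≅ Z/6Z × Z/10Z × Z/42Z.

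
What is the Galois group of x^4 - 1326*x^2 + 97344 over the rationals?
Gal(K/Q) = Z/2Z (cyclic of order 2)

f factors as (x^2 - 1248)(x^2 - 78), so the splitting field is K = Q(sqrt(1248), sqrt(78)). The squarefree part of 1248 is 78 and the squarefree part of 78 is also 78, so sqrt(1248) and sqrt(78) are both rational multiples of sqrt(78). Hence Q(sqrt(1248)) = Q(sqrt(78)) = Q(sqrt(78)), and the splitting field collapses to a single degree-2 extension with Galois group Z/2Z.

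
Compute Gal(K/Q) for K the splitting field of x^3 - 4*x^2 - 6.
Gal(K/Q) = S_3 (symmetric group of order 6)

Compute the discriminant of x^3 + (-4)*x^2 + (0)*x + (-6): Δ = -2508. Since Δ is not a rational square, the Galois group is not contained in A_3; it must be the full S_3 (irreducibility of the cubic rules out anything smaller).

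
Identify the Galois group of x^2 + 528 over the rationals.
Gal(K/Q) = Z/2Z (cyclic of order 2)

x^2 + 528 is irreducible over Q since -528 is not a rational square. The splitting field Q(sqrt(-528)) has degree 2 over Q, and its unique nontrivial automorphism is sqrt(-528) ↦ -sqrt(-528). Hence Gal(Q(sqrt(-528))/Q) = Z/2Z.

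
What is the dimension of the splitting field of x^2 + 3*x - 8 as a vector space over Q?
[K:Q] = 2

The discriminant of x^2 + (3)*x + (-8) is b^2 - 4c = 9 - (-32) = 41. Since 41 is not a perfect square in Q, the polynomial is irreducible over Q. Its two roots generate a degree-2 extension, so [K:Q] = 2.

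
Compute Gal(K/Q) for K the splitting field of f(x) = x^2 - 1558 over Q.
Gal(K/Q) = Z/2Z (cyclic of order 2)

x^2 - 1558 is irreducible over Q since 1558 is not a rational square. The splitting field Q(sqrt(1558)) has degree 2 over Q, and its unique nontrivial automorphism is sqrt(1558) ↦ -sqrt(1558). Hence Gal(Q(sqrt(1558))/Q) = Z/2Z.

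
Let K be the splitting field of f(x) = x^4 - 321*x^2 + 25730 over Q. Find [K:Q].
[K:Q] = 4

f factors as (x^2 - 166)(x^2 - 155); the splitting field is K = Q(sqrt(166), sqrt(155)). Since 166, 155, and 25730 are all non-squares in Q, the three subfields Q(sqrt(166)), Q(sqrt(155)), Q(sqrt(25730)) are distinct degree-2 extensions, so [K:Q] = 4 (Klein four Galois group).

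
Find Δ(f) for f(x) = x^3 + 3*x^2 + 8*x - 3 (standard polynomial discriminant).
Δ = -2687

For x^3 + a x^2 + b x + c the discriminant is Δ = 18 a b c - 4 a^3 c + a^2 b^2 - 4 b^3 - 27 c^2.
Plug a = 3, b = 8, c = -3:
  18*(3)*(8)*(-3) - 4*(3)^3*(-3) + (3)^2*(8)^2 - 4*(8)^3 - 27*(-3)^2
  = -1296 + (324) + 576 + (-2048) + (-243)
  = -2687.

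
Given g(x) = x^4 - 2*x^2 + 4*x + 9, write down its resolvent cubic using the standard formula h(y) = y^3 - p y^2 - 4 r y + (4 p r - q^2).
h(y) = y^3 + 2*y^2 - 36*y - 88

Identify coefficients: p = -2, q = 4, r = 9.
Plug into h(y) = y^3 - p y^2 - 4 r y + (4 p r - q^2):
  h(y) = y^3 - (-2) y^2 - 4*(9) y + (4*(-2)*(9) - (4)^2)
       = y^3 + (2) y^2 + (-36) y + (-88).
Simplifying: h(y) = y^3 + 2*y^2 - 36*y - 88.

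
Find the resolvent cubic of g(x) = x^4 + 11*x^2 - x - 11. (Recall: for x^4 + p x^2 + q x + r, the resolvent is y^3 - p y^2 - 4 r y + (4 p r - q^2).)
h(y) = y^3 - 11*y^2 + 44*y - 485

Identify coefficients: p = 11, q = -1, r = -11.
Plug into h(y) = y^3 - p y^2 - 4 r y + (4 p r - q^2):
  h(y) = y^3 - (11) y^2 - 4*(-11) y + (4*(11)*(-11) - (-1)^2)
       = y^3 + (-11) y^2 + (44) y + (-485).
Simplifying: h(y) = y^3 - 11*y^2 + 44*y - 485.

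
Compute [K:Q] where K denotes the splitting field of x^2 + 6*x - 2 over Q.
[K:Q] = 2

The discriminant of x^2 + (6)*x + (-2) is b^2 - 4c = 36 - (-8) = 44. Since 44 is not a perfect square in Q, the polynomial is irreducible over Q. Its two roots generate a degree-2 extension, so [K:Q] = 2.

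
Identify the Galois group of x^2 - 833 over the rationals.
Gal(K/Q) = Z/2Z (cyclic of order 2)

x^2 - 833 is irreducible over Q since 833 is not a rational square. The splitting field Q(sqrt(833)) has degree 2 over Q, and its unique nontrivial automorphism is sqrt(833) ↦ -sqrt(833). Hence Gal(Q(sqrt(833))/Q) = Z/2Z.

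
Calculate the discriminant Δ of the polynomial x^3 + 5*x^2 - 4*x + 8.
Δ = -7952

For x^3 + a x^2 + b x + c the discriminant is Δ = 18 a b c - 4 a^3 c + a^2 b^2 - 4 b^3 - 27 c^2.
Plug a = 5, b = -4, c = 8:
  18*(5)*(-4)*(8) - 4*(5)^3*(8) + (5)^2*(-4)^2 - 4*(-4)^3 - 27*(8)^2
  = -2880 + (-4000) + 400 + (256) + (-1728)
  = -7952.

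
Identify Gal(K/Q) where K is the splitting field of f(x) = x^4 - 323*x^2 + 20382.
Gal(K/Q) = V_4 (Klein four-group, Z/2Z × Z/2Z)

f factors as (x^2 - 86)(x^2 - 237), so the splitting field is K = Q(sqrt(86), sqrt(237)). The elements 86, 237, 20382 are all non-squares in Q, so sqrt(86) and sqrt(237) generate independent quadratic extensions. Thus [K:Q] = 4 and Gal(K/Q) is generated by the two order-2 automorphisms sqrt(86) ↦ -sqrt(86) and sqrt(237) ↦ -sqrt(237), giving V_4.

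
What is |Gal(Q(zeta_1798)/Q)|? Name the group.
|Gal(Q(zeta_1798)/Q)| = phi(1798) = 840; group ≅ (Z/1798Z)^* ≅ Z/28Z × Z/30Z

The n-th cyclotomic polynomial Φ_1798(x) is the minimal polynomial of zeta_1798 over Q and has degree phi(1798) = 840. So Q(zeta_1798) is a degree-840 Galois extension with Galois group (Z/1798Z)^*. By CRT, (Z/1798Z)^* ≅ (Z/2Z)^* × (Z/29Z)^* × (Z/31Z)^*. Each prime-power unit group is (Z/2Z)^* ≅ trivial group (order 1); (Z/29Z)^* ≅ Z/28Z; (Z/31Z)^* ≅ Z/30Z. Hence Gal(Q(zeta_1798)/Q) ≅ Z/28Z × Z/30Z.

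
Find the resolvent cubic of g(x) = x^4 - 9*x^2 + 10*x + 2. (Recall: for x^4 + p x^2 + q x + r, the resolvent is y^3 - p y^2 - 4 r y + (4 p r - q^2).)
h(y) = y^3 + 9*y^2 - 8*y - 172

Identify coefficients: p = -9, q = 10, r = 2.
Plug into h(y) = y^3 - p y^2 - 4 r y + (4 p r - q^2):
  h(y) = y^3 - (-9) y^2 - 4*(2) y + (4*(-9)*(2) - (10)^2)
       = y^3 + (9) y^2 + (-8) y + (-172).
Simplifying: h(y) = y^3 + 9*y^2 - 8*y - 172.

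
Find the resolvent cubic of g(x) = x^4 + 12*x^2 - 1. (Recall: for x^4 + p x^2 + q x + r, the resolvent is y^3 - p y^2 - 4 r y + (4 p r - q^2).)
h(y) = y^3 - 12*y^2 + 4*y - 48

Identify coefficients: p = 12, q = 0, r = -1.
Plug into h(y) = y^3 - p y^2 - 4 r y + (4 p r - q^2):
  h(y) = y^3 - (12) y^2 - 4*(-1) y + (4*(12)*(-1) - (0)^2)
       = y^3 + (-12) y^2 + (4) y + (-48).
Simplifying: h(y) = y^3 - 12*y^2 + 4*y - 48.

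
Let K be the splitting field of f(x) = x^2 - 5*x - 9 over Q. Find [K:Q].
[K:Q] = 2

The discriminant of x^2 + (-5)*x + (-9) is b^2 - 4c = 25 - (-36) = 61. Since 61 is not a perfect square in Q, the polynomial is irreducible over Q. Its two roots generate a degree-2 extension, so [K:Q] = 2.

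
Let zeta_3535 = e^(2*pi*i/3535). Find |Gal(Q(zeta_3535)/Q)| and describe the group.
|Gal(Q(zeta_3535)/Q)| = phi(3535) = 2400; group ≅ (Z/3535Z)^* ≅ Z/4Z × Z/6Z × Z/100Z

The n-th cyclotomic polynomial Φ_3535(x) is the minimal polynomial of zeta_3535 over Q and has degree phi(3535) = 2400. So Q(zeta_3535) is a degree-2400 Galois extension with Galois group (Z/3535Z)^*. By CRT, (Z/3535Z)^* ≅ (Z/5Z)^* × (Z/7Z)^* × (Z/101Z)^*. Each prime-power unit group is (Z/5Z)^* ≅ Z/4Z; (Z/7Z)^* ≅ Z/6Z; (Z/101Z)^* ≅ Z/100Z. Hence Gal(Q(zeta_3535)/Q) ≅ Z/4Z × Z/6Z × Z/100Z.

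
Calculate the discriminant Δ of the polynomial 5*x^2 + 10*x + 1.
Δ = 80

For a quadratic a x^2 + b x + c the discriminant is Δ = b^2 - 4ac = (10)^2 - 4*(5)*(1) = 100 - (20) = 80.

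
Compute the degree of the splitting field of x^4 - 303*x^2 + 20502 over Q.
[K:Q] = 4

f factors as (x^2 - 102)(x^2 - 201); the splitting field is K = Q(sqrt(102), sqrt(201)). Since 102, 201, and 20502 are all non-squares in Q, the three subfields Q(sqrt(102)), Q(sqrt(201)), Q(sqrt(20502)) are distinct degree-2 extensions, so [K:Q] = 4 (Klein four Galois group).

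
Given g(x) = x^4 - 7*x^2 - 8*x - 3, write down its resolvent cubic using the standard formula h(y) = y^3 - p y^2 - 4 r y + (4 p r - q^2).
h(y) = y^3 + 7*y^2 + 12*y + 20

Identify coefficients: p = -7, q = -8, r = -3.
Plug into h(y) = y^3 - p y^2 - 4 r y + (4 p r - q^2):
  h(y) = y^3 - (-7) y^2 - 4*(-3) y + (4*(-7)*(-3) - (-8)^2)
       = y^3 + (7) y^2 + (12) y + (20).
Simplifying: h(y) = y^3 + 7*y^2 + 12*y + 20.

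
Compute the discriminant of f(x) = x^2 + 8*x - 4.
Δ = 80

For a quadratic a x^2 + b x + c the discriminant is Δ = b^2 - 4ac = (8)^2 - 4*(1)*(-4) = 64 - (-16) = 80.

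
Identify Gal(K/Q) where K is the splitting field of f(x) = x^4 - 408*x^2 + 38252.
Gal(K/Q) = V_4 (Klein four-group, Z/2Z × Z/2Z)

f factors as (x^2 - 146)(x^2 - 262), so the splitting field is K = Q(sqrt(146), sqrt(262)). The elements 146, 262, 38252 are all non-squares in Q, so sqrt(146) and sqrt(262) generate independent quadratic extensions. Thus [K:Q] = 4 and Gal(K/Q) is generated by the two order-2 automorphisms sqrt(146) ↦ -sqrt(146) and sqrt(262) ↦ -sqrt(262), giving V_4.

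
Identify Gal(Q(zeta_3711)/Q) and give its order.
|Gal(Q(zeta_3711)/Q)| = phi(3711) = 2472; group ≅ (Z/3711Z)^* ≅ Z/2Z × Z/1236Z

The n-th cyclotomic polynomial Φ_3711(x) is the minimal polynomial of zeta_3711 over Q and has degree phi(3711) = 2472. So Q(zeta_3711) is a degree-2472 Galois extension with Galois group (Z/3711Z)^*. By CRT, (Z/3711Z)^* ≅ (Z/3Z)^* × (Z/1237Z)^*. Each prime-power unit group is (Z/3Z)^* ≅ Z/2Z; (Z/1237Z)^* ≅ Z/1236Z. Hence Gal(Q(zeta_3711)/Q) ≅ Z/2Z × Z/1236Z.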